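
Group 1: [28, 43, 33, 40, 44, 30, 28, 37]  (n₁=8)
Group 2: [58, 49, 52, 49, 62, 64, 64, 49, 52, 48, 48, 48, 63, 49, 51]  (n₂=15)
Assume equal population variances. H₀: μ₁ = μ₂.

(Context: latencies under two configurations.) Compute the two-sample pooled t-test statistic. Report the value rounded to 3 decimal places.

x̄₁=35.375, s₁=6.545, n₁=8
x̄₂=53.733, s₂=6.464, n₂=15
s_p² = [7·6.545² + 14·6.464²]/21 = 42.1337
SE = √(s_p²·(1/8+1/15)) = 2.8418
t = (35.375−53.733)/2.8418 = -6.4602
df = 21

test statistic = -6.460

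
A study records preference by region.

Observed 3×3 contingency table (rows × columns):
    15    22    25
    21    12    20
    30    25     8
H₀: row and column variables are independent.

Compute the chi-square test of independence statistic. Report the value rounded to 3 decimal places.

test statistic = 17.050

Row totals [62, 53, 63], col totals [66, 59, 53], n=178
χ² = (15−22.99)²/22.99 + (22−20.55)²/20.55 + (25−18.46)²/18.46 + (21−19.65)²/19.65 + (12−17.57)²/17.57 + (20−15.78)²/15.78 + (30−23.36)²/23.36 + (25−20.88)²/20.88 + (8−18.76)²/18.76 = 17.0497
df = 4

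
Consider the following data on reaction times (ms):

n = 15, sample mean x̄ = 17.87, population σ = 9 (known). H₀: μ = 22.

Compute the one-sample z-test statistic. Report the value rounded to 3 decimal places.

SE = σ/√n = 9/√15 = 2.3238
z = (x̄−μ₀)/SE = (17.87−22)/2.3238 = -1.7773

test statistic = -1.777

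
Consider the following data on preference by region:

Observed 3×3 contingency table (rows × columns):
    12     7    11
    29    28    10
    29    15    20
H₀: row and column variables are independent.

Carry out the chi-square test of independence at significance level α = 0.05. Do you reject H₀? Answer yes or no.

reject H₀: yes

Row totals [30, 67, 64], col totals [70, 50, 41], n=161
χ² = (12−13.04)²/13.04 + (7−9.32)²/9.32 + (11−7.64)²/7.64 + (29−29.13)²/29.13 + (28−20.81)²/20.81 + (10−17.06)²/17.06 + (29−27.83)²/27.83 + (15−19.88)²/19.88 + (20−16.30)²/16.30 = 9.6339
df = 4
p-value (upper-tail) = 0.04707
At α=0.05: p < α → reject H₀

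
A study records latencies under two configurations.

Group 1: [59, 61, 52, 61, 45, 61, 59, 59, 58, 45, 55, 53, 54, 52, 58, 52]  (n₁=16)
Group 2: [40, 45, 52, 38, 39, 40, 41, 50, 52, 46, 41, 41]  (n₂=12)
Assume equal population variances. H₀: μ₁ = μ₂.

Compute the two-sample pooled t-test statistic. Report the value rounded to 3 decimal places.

x̄₁=55.250, s₁=5.196, n₁=16
x̄₂=43.750, s₂=5.119, n₂=12
s_p² = [15·5.196² + 11·5.119²]/26 = 26.6635
SE = √(s_p²·(1/16+1/12)) = 1.9719
t = (55.250−43.750)/1.9719 = 5.8319
df = 26

test statistic = 5.832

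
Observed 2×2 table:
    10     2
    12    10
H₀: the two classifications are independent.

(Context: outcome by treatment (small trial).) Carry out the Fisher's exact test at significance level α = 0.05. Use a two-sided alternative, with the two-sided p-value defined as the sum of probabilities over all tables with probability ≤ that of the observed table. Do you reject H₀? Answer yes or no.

reject H₀: no

Margins: r₁=12, r₂=22, c₁=22, c₂=12, n=34
p_obs = C(12,10)·C(22,12)/C(34,22); sum pmf over tables with pmf ≤ p_obs
p-value (two-sided) = 0.13973
At α=0.05: p ≥ α → fail to reject H₀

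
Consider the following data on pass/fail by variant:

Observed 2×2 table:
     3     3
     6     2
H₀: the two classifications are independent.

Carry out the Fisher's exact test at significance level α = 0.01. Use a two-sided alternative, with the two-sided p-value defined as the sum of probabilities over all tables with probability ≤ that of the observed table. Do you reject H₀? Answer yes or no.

reject H₀: no

Margins: r₁=6, r₂=8, c₁=9, c₂=5, n=14
p_obs = C(6,3)·C(8,6)/C(14,9); sum pmf over tables with pmf ≤ p_obs
p-value (two-sided) = 0.58042
At α=0.01: p ≥ α → fail to reject H₀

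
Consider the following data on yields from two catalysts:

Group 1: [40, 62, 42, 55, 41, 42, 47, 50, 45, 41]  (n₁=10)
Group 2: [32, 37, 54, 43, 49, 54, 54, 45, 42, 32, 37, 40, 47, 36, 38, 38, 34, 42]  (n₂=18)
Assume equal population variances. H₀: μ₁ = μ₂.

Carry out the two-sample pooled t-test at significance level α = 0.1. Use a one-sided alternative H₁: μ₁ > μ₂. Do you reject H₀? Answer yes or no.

x̄₁=46.500, s₁=7.230, n₁=10
x̄₂=41.889, s₂=7.283, n₂=18
s_p² = [9·7.230² + 17·7.283²]/26 = 52.7799
SE = √(s_p²·(1/10+1/18)) = 2.8653
t = (46.500−41.889)/2.8653 = 1.6093
df = 26
p-value (one-sided, H₁ greater) = 0.05982
At α=0.1: p < α → reject H₀

reject H₀: yes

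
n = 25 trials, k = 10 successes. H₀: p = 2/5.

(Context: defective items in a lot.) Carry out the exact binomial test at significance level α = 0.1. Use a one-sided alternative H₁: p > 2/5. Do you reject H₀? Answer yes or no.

Exact binomial: n=25, k=10, p₀=2/5=0.4000
P(X≥10) from Σ C(n,i)·p₀^i·(1−p₀)^(n−i)
p-value (one-sided, H₁ greater) = 0.57538
At α=0.1: p ≥ α → fail to reject H₀

reject H₀: no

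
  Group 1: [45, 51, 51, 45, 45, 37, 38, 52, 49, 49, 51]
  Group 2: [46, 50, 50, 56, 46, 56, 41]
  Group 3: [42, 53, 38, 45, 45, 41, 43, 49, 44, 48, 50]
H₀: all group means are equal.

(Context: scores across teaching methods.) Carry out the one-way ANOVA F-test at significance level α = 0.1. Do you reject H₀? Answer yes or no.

Group means [46.64, 49.29, 45.27], grand mean 46.759
SSB = Σnᵢ(x̄ᵢ−x̄)² = 69.155; SSW = ΣΣ(x−x̄ᵢ)² = 646.156
MSB = 69.155/2 = 34.5773; MSW = 646.156/26 = 24.8521
F = MSB/MSW = 1.3913
df = (2, 26)
p-value (upper-tail) = 0.26666
At α=0.1: p ≥ α → fail to reject H₀

reject H₀: no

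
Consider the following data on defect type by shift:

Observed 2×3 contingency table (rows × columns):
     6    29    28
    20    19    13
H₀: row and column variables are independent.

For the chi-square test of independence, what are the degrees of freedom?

degrees of freedom = 2

df = (r−1)(c−1) = (2−1)·(3−1) = 2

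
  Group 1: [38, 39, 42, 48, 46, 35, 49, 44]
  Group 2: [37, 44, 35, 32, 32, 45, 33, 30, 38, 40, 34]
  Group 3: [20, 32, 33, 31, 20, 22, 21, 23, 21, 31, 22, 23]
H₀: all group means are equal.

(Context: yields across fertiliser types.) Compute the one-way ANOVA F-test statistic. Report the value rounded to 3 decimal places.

test statistic = 32.103

Group means [42.62, 36.36, 24.92], grand mean 33.548
SSB = Σnᵢ(x̄ᵢ−x̄)² = 1640.340; SSW = ΣΣ(x−x̄ᵢ)² = 715.337
MSB = 1640.340/2 = 820.1701; MSW = 715.337/28 = 25.5478
F = MSB/MSW = 32.1034
df = (2, 28)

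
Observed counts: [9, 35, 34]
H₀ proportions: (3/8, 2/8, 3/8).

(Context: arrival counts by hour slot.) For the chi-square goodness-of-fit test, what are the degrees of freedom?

df = k − 1 = 3 − 1 = 2

degrees of freedom = 2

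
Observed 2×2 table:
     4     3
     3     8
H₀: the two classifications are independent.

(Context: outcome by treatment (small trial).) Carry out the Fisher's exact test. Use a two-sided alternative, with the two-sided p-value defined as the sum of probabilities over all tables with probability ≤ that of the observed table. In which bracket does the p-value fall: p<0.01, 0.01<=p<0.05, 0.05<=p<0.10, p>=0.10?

Margins: r₁=7, r₂=11, c₁=7, c₂=11, n=18
p_obs = C(7,4)·C(11,3)/C(18,7); sum pmf over tables with pmf ≤ p_obs
p-value (two-sided) = 0.33220
→ bracket: p>=0.10

p-value bracket: p>=0.10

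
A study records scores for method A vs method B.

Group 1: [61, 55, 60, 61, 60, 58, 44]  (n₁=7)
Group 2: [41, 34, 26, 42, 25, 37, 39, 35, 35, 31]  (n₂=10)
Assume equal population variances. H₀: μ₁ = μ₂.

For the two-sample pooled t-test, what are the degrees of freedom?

degrees of freedom = 15

df = n₁ + n₂ − 2 = 7 + 10 − 2 = 15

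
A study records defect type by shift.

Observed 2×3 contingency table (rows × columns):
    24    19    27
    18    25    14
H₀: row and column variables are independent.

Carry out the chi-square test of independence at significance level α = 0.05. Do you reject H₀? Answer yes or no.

reject H₀: no

Row totals [70, 57], col totals [42, 44, 41], n=127
χ² = (24−23.15)²/23.15 + (19−24.25)²/24.25 + (27−22.60)²/22.60 + (18−18.85)²/18.85 + (25−19.75)²/19.75 + (14−18.40)²/18.40 = 4.5139
df = 2
p-value (upper-tail) = 0.10467
At α=0.05: p ≥ α → fail to reject H₀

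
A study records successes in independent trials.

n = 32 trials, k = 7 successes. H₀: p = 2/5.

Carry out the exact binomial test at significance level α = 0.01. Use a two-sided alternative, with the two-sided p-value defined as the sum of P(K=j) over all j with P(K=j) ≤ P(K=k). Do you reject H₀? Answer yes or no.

Exact binomial: n=32, k=7, p₀=2/5=0.4000
P(X=j) = C(n,j)·p₀^j·(1−p₀)^(n−j); p = Σ P(X=j) over j with P(X=j) ≤ P(X=7)
p-value (two-sided) = 0.04570
At α=0.01: p ≥ α → fail to reject H₀

reject H₀: no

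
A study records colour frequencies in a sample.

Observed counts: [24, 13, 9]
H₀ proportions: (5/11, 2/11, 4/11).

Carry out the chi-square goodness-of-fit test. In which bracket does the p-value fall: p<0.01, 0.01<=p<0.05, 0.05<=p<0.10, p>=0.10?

n = 46; E_i = n·p_i = [20.91, 8.36, 16.73]
χ² = (24−20.91)²/20.91 + (13−8.36)²/8.36 + (9−16.73)²/16.73 = 6.5967
df = 2
p-value (upper-tail) = 0.03694
→ bracket: 0.01<=p<0.05

p-value bracket: 0.01<=p<0.05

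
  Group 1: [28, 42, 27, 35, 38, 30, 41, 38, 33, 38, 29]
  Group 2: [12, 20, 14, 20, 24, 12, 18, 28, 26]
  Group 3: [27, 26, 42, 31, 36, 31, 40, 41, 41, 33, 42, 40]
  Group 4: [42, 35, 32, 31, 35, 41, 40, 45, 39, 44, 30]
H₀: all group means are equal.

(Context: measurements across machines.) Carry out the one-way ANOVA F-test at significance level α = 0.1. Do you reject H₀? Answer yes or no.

Group means [34.45, 19.33, 35.83, 37.64], grand mean 32.488
SSB = Σnᵢ(x̄ᵢ−x̄)² = 2025.805; SSW = ΣΣ(x−x̄ᵢ)² = 1240.939
MSB = 2025.805/3 = 675.2683; MSW = 1240.939/39 = 31.8190
F = MSB/MSW = 21.2222
df = (3, 39)
p-value (upper-tail) = 0.00000
At α=0.1: p < α → reject H₀

reject H₀: yes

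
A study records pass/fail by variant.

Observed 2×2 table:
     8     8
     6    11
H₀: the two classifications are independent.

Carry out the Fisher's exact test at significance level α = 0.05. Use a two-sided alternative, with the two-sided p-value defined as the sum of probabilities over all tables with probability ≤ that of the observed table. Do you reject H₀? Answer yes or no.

Margins: r₁=16, r₂=17, c₁=14, c₂=19, n=33
p_obs = C(16,8)·C(17,6)/C(33,14); sum pmf over tables with pmf ≤ p_obs
p-value (two-sided) = 0.49053
At α=0.05: p ≥ α → fail to reject H₀

reject H₀: no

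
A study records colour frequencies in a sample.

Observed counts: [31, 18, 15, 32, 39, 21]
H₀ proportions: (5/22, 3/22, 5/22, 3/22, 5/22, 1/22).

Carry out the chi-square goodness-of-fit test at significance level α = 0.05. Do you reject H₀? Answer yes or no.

n = 156; E_i = n·p_i = [35.45, 21.27, 35.45, 21.27, 35.45, 7.09]
χ² = (31−35.45)²/35.45 + (18−21.27)²/21.27 + (15−35.45)²/35.45 + (32−21.27)²/21.27 + (39−35.45)²/35.45 + (21−7.09)²/7.09 = 45.9111
df = 5
p-value (upper-tail) = 0.00000
At α=0.05: p < α → reject H₀

reject H₀: yes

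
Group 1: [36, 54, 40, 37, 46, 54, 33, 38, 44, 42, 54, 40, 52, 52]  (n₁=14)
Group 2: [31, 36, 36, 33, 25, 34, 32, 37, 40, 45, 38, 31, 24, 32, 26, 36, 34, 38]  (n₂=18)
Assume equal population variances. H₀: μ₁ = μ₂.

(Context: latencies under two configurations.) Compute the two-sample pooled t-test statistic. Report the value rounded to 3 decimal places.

x̄₁=44.429, s₁=7.521, n₁=14
x̄₂=33.778, s₂=5.320, n₂=18
s_p² = [13·7.521² + 17·5.320²]/30 = 40.5513
SE = √(s_p²·(1/14+1/18)) = 2.2692
t = (44.429−33.778)/2.2692 = 4.6936
df = 30

test statistic = 4.694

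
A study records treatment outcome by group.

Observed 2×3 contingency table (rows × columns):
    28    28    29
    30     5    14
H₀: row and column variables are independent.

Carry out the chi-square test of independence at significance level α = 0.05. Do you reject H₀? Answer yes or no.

reject H₀: yes

Row totals [85, 49], col totals [58, 33, 43], n=134
χ² = (28−36.79)²/36.79 + (28−20.93)²/20.93 + (29−27.28)²/27.28 + (30−21.21)²/21.21 + (5−12.07)²/12.07 + (14−15.72)²/15.72 = 12.5672
df = 2
p-value (upper-tail) = 0.00187
At α=0.05: p < α → reject H₀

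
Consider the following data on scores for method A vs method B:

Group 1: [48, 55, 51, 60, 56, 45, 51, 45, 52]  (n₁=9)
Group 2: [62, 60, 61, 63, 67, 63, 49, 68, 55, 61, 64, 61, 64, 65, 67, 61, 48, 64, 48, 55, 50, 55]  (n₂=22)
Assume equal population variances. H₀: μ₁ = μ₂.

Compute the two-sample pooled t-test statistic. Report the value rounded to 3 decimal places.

x̄₁=51.444, s₁=5.028, n₁=9
x̄₂=59.591, s₂=6.330, n₂=22
s_p² = [8·5.028² + 21·6.330²]/29 = 35.9842
SE = √(s_p²·(1/9+1/22)) = 2.3736
t = (51.444−59.591)/2.3736 = -3.4321
df = 29

test statistic = -3.432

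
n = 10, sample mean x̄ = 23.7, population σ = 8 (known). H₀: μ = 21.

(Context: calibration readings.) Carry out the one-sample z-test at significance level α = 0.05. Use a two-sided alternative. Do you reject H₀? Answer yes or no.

SE = σ/√n = 8/√10 = 2.5298
z = (x̄−μ₀)/SE = (23.7−21)/2.5298 = 1.0673
p-value (two-sided) = 0.28585
At α=0.05: p ≥ α → fail to reject H₀

reject H₀: no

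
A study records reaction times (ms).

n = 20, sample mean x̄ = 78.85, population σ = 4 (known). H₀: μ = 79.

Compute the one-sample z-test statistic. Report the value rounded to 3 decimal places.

test statistic = -0.168

SE = σ/√n = 4/√20 = 0.8944
z = (x̄−μ₀)/SE = (78.85−79)/0.8944 = -0.1677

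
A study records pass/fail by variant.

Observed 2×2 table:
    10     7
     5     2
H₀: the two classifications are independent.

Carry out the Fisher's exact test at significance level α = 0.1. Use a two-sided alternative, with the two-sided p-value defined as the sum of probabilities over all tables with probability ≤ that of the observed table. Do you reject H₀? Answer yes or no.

reject H₀: no

Margins: r₁=17, r₂=7, c₁=15, c₂=9, n=24
p_obs = C(17,10)·C(7,5)/C(24,15); sum pmf over tables with pmf ≤ p_obs
p-value (two-sided) = 0.66871
At α=0.1: p ≥ α → fail to reject H₀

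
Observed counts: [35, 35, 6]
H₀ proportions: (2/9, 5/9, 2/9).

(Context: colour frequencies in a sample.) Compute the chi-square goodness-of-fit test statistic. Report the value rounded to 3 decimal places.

test statistic = 27.678

n = 76; E_i = n·p_i = [16.89, 42.22, 16.89]
χ² = (35−16.89)²/16.89 + (35−42.22)²/42.22 + (6−16.89)²/16.89 = 27.6776
df = 2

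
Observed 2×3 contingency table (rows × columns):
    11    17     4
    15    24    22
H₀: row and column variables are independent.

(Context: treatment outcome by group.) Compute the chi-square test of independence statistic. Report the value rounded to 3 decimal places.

Row totals [32, 61], col totals [26, 41, 26], n=93
χ² = (11−8.95)²/8.95 + (17−14.11)²/14.11 + (4−8.95)²/8.95 + (15−17.05)²/17.05 + (24−26.89)²/26.89 + (22−17.05)²/17.05 = 5.7923
df = 2

test statistic = 5.792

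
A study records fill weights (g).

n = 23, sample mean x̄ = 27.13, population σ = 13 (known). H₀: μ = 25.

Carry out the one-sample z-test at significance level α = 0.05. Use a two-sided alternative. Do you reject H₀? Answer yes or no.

reject H₀: no

SE = σ/√n = 13/√23 = 2.7107
z = (x̄−μ₀)/SE = (27.13−25)/2.7107 = 0.7858
p-value (two-sided) = 0.43200
At α=0.05: p ≥ α → fail to reject H₀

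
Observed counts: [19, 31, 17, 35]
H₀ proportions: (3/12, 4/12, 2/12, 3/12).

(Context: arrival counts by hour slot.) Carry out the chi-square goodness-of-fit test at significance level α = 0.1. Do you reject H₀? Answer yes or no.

reject H₀: no

n = 102; E_i = n·p_i = [25.50, 34.00, 17.00, 25.50]
χ² = (19−25.50)²/25.50 + (31−34.00)²/34.00 + (17−17.00)²/17.00 + (35−25.50)²/25.50 = 5.4608
df = 3
p-value (upper-tail) = 0.14100
At α=0.1: p ≥ α → fail to reject H₀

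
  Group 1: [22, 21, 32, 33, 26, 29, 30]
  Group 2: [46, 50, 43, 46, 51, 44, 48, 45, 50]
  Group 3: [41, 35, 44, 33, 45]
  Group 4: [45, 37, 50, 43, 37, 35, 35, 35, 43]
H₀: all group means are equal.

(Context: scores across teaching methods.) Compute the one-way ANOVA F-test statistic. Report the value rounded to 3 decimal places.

test statistic = 23.606

Group means [27.57, 47.00, 39.60, 40.00], grand mean 39.133
SSB = Σnᵢ(x̄ᵢ−x̄)² = 1500.552; SSW = ΣΣ(x−x̄ᵢ)² = 550.914
MSB = 1500.552/3 = 500.1841; MSW = 550.914/26 = 21.1890
F = MSB/MSW = 23.6058
df = (3, 26)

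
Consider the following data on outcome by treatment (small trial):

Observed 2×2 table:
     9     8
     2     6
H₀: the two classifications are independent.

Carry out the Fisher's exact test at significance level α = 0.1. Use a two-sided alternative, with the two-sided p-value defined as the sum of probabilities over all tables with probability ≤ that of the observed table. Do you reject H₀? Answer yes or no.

Margins: r₁=17, r₂=8, c₁=11, c₂=14, n=25
p_obs = C(17,9)·C(8,2)/C(25,11); sum pmf over tables with pmf ≤ p_obs
p-value (two-sided) = 0.23368
At α=0.1: p ≥ α → fail to reject H₀

reject H₀: no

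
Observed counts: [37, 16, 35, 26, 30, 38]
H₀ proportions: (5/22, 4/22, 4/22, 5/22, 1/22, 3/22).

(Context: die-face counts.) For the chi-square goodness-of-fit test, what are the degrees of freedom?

degrees of freedom = 5

df = k − 1 = 6 − 1 = 5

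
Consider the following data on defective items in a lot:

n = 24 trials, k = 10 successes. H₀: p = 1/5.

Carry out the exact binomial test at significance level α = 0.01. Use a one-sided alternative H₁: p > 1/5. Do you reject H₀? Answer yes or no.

reject H₀: no

Exact binomial: n=24, k=10, p₀=1/5=0.2000
P(X≥10) from Σ C(n,i)·p₀^i·(1−p₀)^(n−i)
p-value (one-sided, H₁ greater) = 0.01262
At α=0.01: p ≥ α → fail to reject H₀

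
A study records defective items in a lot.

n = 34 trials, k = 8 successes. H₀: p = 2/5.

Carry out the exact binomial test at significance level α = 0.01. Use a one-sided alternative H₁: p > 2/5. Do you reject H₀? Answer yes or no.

Exact binomial: n=34, k=8, p₀=2/5=0.4000
P(X≥8) from Σ C(n,i)·p₀^i·(1−p₀)^(n−i)
p-value (one-sided, H₁ greater) = 0.98623
At α=0.01: p ≥ α → fail to reject H₀

reject H₀: no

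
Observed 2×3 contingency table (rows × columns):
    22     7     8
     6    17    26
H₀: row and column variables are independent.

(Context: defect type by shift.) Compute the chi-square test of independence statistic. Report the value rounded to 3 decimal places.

test statistic = 21.585

Row totals [37, 49], col totals [28, 24, 34], n=86
χ² = (22−12.05)²/12.05 + (7−10.33)²/10.33 + (8−14.63)²/14.63 + (6−15.95)²/15.95 + (17−13.67)²/13.67 + (26−19.37)²/19.37 = 21.5848
df = 2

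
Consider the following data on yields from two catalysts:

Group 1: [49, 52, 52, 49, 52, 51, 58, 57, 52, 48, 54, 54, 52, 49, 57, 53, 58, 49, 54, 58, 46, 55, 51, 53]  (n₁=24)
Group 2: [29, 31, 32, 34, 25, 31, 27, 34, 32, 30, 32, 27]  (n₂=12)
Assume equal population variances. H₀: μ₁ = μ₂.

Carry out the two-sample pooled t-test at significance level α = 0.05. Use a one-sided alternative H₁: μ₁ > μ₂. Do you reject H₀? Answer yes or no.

x̄₁=52.625, s₁=3.373, n₁=24
x̄₂=30.333, s₂=2.839, n₂=12
s_p² = [23·3.373² + 11·2.839²]/34 = 10.3027
SE = √(s_p²·(1/24+1/12)) = 1.1348
t = (52.625−30.333)/1.1348 = 19.6432
df = 34
p-value (one-sided, H₁ greater) = 0.00000
At α=0.05: p < α → reject H₀

reject H₀: yes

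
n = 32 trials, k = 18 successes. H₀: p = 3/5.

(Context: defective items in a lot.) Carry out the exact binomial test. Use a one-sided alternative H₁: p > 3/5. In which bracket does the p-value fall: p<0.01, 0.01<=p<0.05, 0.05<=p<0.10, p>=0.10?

Exact binomial: n=32, k=18, p₀=3/5=0.6000
P(X≥18) from Σ C(n,i)·p₀^i·(1−p₀)^(n−i)
p-value (one-sided, H₁ greater) = 0.73238
→ bracket: p>=0.10

p-value bracket: p>=0.10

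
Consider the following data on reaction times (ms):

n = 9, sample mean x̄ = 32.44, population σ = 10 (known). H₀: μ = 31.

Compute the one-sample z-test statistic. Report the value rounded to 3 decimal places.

SE = σ/√n = 10/√9 = 3.3333
z = (x̄−μ₀)/SE = (32.44−31)/3.3333 = 0.4320

test statistic = 0.432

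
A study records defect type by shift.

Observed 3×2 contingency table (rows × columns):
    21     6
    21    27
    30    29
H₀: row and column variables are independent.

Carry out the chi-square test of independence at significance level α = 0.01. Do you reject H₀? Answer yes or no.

Row totals [27, 48, 59], col totals [72, 62], n=134
χ² = (21−14.51)²/14.51 + (6−12.49)²/12.49 + (21−25.79)²/25.79 + (27−22.21)²/22.21 + (30−31.70)²/31.70 + (29−27.30)²/27.30 = 8.4008
df = 2
p-value (upper-tail) = 0.01499
At α=0.01: p ≥ α → fail to reject H₀

reject H₀: no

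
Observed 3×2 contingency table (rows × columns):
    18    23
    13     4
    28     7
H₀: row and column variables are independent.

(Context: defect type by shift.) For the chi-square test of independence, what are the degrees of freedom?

df = (r−1)(c−1) = (3−1)·(2−1) = 2

degrees of freedom = 2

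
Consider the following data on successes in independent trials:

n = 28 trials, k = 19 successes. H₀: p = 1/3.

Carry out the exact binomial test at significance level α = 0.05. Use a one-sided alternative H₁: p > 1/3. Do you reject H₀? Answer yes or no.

Exact binomial: n=28, k=19, p₀=1/3=0.3333
P(X≥19) from Σ C(n,i)·p₀^i·(1−p₀)^(n−i)
p-value (one-sided, H₁ greater) = 0.00020
At α=0.05: p < α → reject H₀

reject H₀: yes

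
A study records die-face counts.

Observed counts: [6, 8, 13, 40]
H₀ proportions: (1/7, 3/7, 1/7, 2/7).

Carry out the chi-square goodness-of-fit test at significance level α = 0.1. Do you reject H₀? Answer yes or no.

reject H₀: yes

n = 67; E_i = n·p_i = [9.57, 28.71, 9.57, 19.14]
χ² = (6−9.57)²/9.57 + (8−28.71)²/28.71 + (13−9.57)²/9.57 + (40−19.14)²/19.14 = 40.2289
df = 3
p-value (upper-tail) = 0.00000
At α=0.1: p < α → reject H₀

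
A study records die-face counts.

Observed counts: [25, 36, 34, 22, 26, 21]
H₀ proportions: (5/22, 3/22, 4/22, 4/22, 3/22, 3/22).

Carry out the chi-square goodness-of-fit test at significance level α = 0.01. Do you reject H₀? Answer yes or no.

reject H₀: yes

n = 164; E_i = n·p_i = [37.27, 22.36, 29.82, 29.82, 22.36, 22.36]
χ² = (25−37.27)²/37.27 + (36−22.36)²/22.36 + (34−29.82)²/29.82 + (22−29.82)²/29.82 + (26−22.36)²/22.36 + (21−22.36)²/22.36 = 15.6667
df = 5
p-value (upper-tail) = 0.00786
At α=0.01: p < α → reject H₀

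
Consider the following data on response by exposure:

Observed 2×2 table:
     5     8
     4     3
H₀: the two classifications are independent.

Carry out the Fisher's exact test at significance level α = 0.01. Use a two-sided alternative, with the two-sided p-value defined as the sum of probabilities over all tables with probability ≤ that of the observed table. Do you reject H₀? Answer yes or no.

Margins: r₁=13, r₂=7, c₁=9, c₂=11, n=20
p_obs = C(13,5)·C(7,4)/C(20,9); sum pmf over tables with pmf ≤ p_obs
p-value (two-sided) = 0.64241
At α=0.01: p ≥ α → fail to reject H₀

reject H₀: no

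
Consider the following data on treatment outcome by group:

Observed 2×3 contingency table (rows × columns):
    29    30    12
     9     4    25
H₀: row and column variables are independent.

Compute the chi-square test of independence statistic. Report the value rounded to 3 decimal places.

test statistic = 27.507

Row totals [71, 38], col totals [38, 34, 37], n=109
χ² = (29−24.75)²/24.75 + (30−22.15)²/22.15 + (12−24.10)²/24.10 + (9−13.25)²/13.25 + (4−11.85)²/11.85 + (25−12.90)²/12.90 = 27.5066
df = 2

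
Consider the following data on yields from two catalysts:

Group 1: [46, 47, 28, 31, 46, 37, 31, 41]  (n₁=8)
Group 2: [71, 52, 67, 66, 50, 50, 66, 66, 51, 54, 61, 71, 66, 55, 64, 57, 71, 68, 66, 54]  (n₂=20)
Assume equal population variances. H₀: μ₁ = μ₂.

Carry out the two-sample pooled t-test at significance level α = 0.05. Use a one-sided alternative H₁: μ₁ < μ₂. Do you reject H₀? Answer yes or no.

x̄₁=38.375, s₁=7.708, n₁=8
x̄₂=61.300, s₂=7.575, n₂=20
s_p² = [7·7.708² + 19·7.575²]/26 = 57.9260
SE = √(s_p²·(1/8+1/20)) = 3.1839
t = (38.375−61.300)/3.1839 = -7.2004
df = 26
p-value (one-sided, H₁ less) = 0.00000
At α=0.05: p < α → reject H₀

reject H₀: yes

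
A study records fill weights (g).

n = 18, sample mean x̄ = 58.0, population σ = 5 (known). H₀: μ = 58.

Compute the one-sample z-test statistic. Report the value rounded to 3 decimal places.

test statistic = 0.000

SE = σ/√n = 5/√18 = 1.1785
z = (x̄−μ₀)/SE = (58.0−58)/1.1785 = 0.0000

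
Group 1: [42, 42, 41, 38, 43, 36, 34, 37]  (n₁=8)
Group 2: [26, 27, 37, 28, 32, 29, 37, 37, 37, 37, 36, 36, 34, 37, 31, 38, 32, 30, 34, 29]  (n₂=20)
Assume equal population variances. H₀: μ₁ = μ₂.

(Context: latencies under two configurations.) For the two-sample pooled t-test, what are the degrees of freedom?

df = n₁ + n₂ − 2 = 8 + 20 − 2 = 26

degrees of freedom = 26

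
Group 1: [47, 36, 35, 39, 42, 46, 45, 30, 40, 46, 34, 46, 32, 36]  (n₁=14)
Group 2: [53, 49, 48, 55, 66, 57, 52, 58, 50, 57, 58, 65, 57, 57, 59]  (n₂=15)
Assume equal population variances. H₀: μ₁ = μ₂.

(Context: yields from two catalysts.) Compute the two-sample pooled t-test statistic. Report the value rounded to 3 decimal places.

x̄₁=39.571, s₁=5.827, n₁=14
x̄₂=56.067, s₂=5.189, n₂=15
s_p² = [13·5.827² + 14·5.189²]/27 = 30.3097
SE = √(s_p²·(1/14+1/15)) = 2.0459
t = (39.571−56.067)/2.0459 = -8.0627
df = 27

test statistic = -8.063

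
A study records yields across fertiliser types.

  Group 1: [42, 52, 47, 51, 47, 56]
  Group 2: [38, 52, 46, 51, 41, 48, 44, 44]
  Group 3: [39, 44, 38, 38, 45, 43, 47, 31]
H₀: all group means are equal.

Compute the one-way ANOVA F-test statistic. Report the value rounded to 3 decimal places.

test statistic = 5.267

Group means [49.17, 45.50, 40.62], grand mean 44.727
SSB = Σnᵢ(x̄ᵢ−x̄)² = 257.655; SSW = ΣΣ(x−x̄ᵢ)² = 464.708
MSB = 257.655/2 = 128.8277; MSW = 464.708/19 = 24.4583
F = MSB/MSW = 5.2672
df = (2, 19)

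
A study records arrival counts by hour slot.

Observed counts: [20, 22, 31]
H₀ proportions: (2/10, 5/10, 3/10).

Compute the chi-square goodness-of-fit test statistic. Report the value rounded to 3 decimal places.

test statistic = 11.539

n = 73; E_i = n·p_i = [14.60, 36.50, 21.90]
χ² = (20−14.60)²/14.60 + (22−36.50)²/36.50 + (31−21.90)²/21.90 = 11.5388
df = 2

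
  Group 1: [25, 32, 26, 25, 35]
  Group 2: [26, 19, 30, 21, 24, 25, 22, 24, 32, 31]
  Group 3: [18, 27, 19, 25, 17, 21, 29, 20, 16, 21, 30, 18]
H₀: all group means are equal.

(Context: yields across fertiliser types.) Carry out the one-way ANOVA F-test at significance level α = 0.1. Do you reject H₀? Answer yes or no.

reject H₀: yes

Group means [28.60, 25.40, 21.75], grand mean 24.370
SSB = Σnᵢ(x̄ᵢ−x̄)² = 182.446; SSW = ΣΣ(x−x̄ᵢ)² = 511.850
MSB = 182.446/2 = 91.2231; MSW = 511.850/24 = 21.3271
F = MSB/MSW = 4.2773
df = (2, 24)
p-value (upper-tail) = 0.02577
At α=0.1: p < α → reject H₀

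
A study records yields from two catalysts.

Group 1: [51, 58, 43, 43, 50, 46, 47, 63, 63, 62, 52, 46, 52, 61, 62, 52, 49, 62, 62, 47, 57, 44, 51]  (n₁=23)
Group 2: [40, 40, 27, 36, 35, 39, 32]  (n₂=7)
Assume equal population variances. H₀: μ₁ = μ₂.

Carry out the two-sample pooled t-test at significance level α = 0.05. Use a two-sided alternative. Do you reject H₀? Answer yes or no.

reject H₀: yes

x̄₁=53.174, s₁=7.120, n₁=23
x̄₂=35.571, s₂=4.791, n₂=7
s_p² = [22·7.120² + 6·4.791²]/28 = 44.7507
SE = √(s_p²·(1/23+1/7)) = 2.8877
t = (53.174−35.571)/2.8877 = 6.0957
df = 28
p-value (two-sided) = 0.00000
At α=0.05: p < α → reject H₀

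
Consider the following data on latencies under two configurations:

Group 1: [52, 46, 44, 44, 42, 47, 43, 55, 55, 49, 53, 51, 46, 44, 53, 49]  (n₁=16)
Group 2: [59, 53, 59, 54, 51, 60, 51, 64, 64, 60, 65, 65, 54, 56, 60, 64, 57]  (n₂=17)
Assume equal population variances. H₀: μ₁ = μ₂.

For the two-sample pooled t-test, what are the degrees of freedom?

degrees of freedom = 31

df = n₁ + n₂ − 2 = 16 + 17 − 2 = 31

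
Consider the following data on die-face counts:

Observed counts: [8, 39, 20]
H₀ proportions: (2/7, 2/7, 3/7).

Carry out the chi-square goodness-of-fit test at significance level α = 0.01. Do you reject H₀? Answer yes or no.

reject H₀: yes

n = 67; E_i = n·p_i = [19.14, 19.14, 28.71]
χ² = (8−19.14)²/19.14 + (39−19.14)²/19.14 + (20−28.71)²/28.71 = 29.7289
df = 2
p-value (upper-tail) = 0.00000
At α=0.01: p < α → reject H₀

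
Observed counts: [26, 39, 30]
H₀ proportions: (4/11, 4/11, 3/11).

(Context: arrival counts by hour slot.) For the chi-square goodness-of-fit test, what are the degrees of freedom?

df = k − 1 = 3 − 1 = 2

degrees of freedom = 2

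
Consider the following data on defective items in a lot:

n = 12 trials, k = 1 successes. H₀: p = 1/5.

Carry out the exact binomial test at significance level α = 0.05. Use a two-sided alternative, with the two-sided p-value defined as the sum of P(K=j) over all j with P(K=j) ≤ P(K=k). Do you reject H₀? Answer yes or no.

reject H₀: no

Exact binomial: n=12, k=1, p₀=1/5=0.2000
P(X=j) = C(n,j)·p₀^j·(1−p₀)^(n−j); p = Σ P(X=j) over j with P(X=j) ≤ P(X=1)
p-value (two-sided) = 0.48031
At α=0.05: p ≥ α → fail to reject H₀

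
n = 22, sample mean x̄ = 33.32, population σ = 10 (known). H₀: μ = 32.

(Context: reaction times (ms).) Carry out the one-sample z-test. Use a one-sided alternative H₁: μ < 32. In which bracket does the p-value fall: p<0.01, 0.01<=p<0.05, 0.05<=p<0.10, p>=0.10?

SE = σ/√n = 10/√22 = 2.1320
z = (x̄−μ₀)/SE = (33.32−32)/2.1320 = 0.6191
p-value (one-sided, H₁ less) = 0.73209
→ bracket: p>=0.10

p-value bracket: p>=0.10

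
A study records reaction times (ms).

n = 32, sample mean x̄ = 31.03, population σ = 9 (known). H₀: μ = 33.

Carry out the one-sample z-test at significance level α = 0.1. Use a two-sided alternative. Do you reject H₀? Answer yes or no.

SE = σ/√n = 9/√32 = 1.5910
z = (x̄−μ₀)/SE = (31.03−33)/1.5910 = -1.2382
p-value (two-sided) = 0.21563
At α=0.1: p ≥ α → fail to reject H₀

reject H₀: no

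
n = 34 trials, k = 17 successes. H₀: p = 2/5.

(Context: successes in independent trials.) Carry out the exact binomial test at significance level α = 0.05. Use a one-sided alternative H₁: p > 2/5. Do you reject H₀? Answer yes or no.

reject H₀: no

Exact binomial: n=34, k=17, p₀=2/5=0.4000
P(X≥17) from Σ C(n,i)·p₀^i·(1−p₀)^(n−i)
p-value (one-sided, H₁ greater) = 0.15503
At α=0.05: p ≥ α → fail to reject H₀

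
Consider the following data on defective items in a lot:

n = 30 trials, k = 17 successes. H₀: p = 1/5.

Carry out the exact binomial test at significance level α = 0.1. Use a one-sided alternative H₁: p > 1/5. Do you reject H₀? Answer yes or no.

Exact binomial: n=30, k=17, p₀=1/5=0.2000
P(X≥17) from Σ C(n,i)·p₀^i·(1−p₀)^(n−i)
p-value (one-sided, H₁ greater) = 0.00001
At α=0.1: p < α → reject H₀

reject H₀: yes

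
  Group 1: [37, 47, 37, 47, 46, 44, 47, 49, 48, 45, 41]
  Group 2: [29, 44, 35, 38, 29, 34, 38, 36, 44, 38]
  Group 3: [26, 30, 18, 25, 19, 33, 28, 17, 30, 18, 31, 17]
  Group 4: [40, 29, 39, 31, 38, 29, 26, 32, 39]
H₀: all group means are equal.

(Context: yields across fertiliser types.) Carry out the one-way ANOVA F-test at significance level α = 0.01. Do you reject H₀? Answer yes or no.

reject H₀: yes

Group means [44.36, 36.50, 24.33, 33.67], grand mean 34.476
SSB = Σnᵢ(x̄ᵢ−x̄)² = 2356.764; SSW = ΣΣ(x−x̄ᵢ)² = 1063.712
MSB = 2356.764/3 = 785.5880; MSW = 1063.712/38 = 27.9924
F = MSB/MSW = 28.0643
df = (3, 38)
p-value (upper-tail) = 0.00000
At α=0.01: p < α → reject H₀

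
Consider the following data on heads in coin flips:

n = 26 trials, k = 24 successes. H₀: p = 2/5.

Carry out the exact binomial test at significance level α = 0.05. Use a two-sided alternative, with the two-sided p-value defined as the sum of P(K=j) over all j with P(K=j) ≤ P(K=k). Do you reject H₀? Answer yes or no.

Exact binomial: n=26, k=24, p₀=2/5=0.4000
P(X=j) = C(n,j)·p₀^j·(1−p₀)^(n−j); p = Σ P(X=j) over j with P(X=j) ≤ P(X=24)
p-value (two-sided) = 0.00000
At α=0.05: p < α → reject H₀

reject H₀: yes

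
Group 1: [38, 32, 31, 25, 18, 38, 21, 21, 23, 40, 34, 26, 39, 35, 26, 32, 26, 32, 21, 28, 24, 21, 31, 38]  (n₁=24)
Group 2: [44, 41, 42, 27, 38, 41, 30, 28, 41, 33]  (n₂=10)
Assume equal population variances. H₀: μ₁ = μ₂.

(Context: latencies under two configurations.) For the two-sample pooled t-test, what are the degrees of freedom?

df = n₁ + n₂ − 2 = 24 + 10 − 2 = 32

degrees of freedom = 32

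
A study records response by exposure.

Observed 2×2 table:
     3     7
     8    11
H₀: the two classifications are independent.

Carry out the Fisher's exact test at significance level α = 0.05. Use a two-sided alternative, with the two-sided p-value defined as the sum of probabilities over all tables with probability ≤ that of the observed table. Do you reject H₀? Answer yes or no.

Margins: r₁=10, r₂=19, c₁=11, c₂=18, n=29
p_obs = C(10,3)·C(19,8)/C(29,11); sum pmf over tables with pmf ≤ p_obs
p-value (two-sided) = 0.69415
At α=0.05: p ≥ α → fail to reject H₀

reject H₀: no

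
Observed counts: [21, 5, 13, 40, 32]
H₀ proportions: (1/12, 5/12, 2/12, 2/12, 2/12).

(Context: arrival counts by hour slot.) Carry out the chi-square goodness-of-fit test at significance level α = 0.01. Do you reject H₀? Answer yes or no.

reject H₀: yes

n = 111; E_i = n·p_i = [9.25, 46.25, 18.50, 18.50, 18.50]
χ² = (21−9.25)²/9.25 + (5−46.25)²/46.25 + (13−18.50)²/18.50 + (40−18.50)²/18.50 + (32−18.50)²/18.50 = 88.1892
df = 4
p-value (upper-tail) = 0.00000
At α=0.01: p < α → reject H₀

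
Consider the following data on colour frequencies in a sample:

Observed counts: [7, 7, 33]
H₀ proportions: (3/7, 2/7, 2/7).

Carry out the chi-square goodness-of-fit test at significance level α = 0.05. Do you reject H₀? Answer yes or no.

n = 47; E_i = n·p_i = [20.14, 13.43, 13.43]
χ² = (7−20.14)²/20.14 + (7−13.43)²/13.43 + (33−13.43)²/13.43 = 40.1773
df = 2
p-value (upper-tail) = 0.00000
At α=0.05: p < α → reject H₀

reject H₀: yes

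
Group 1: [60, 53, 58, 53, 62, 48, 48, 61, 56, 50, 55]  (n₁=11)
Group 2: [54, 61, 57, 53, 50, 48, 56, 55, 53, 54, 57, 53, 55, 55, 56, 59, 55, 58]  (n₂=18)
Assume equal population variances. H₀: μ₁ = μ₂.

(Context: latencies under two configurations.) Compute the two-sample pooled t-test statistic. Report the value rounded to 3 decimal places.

x̄₁=54.909, s₁=5.009, n₁=11
x̄₂=54.944, s₂=3.058, n₂=18
s_p² = [10·5.009² + 17·3.058²]/27 = 15.1798
SE = √(s_p²·(1/11+1/18)) = 1.4911
t = (54.909−54.944)/1.4911 = -0.0237
df = 27

test statistic = -0.024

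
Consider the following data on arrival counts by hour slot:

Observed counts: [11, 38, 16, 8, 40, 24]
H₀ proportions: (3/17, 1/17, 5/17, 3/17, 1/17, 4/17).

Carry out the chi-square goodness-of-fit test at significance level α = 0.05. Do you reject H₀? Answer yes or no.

reject H₀: yes

n = 137; E_i = n·p_i = [24.18, 8.06, 40.29, 24.18, 8.06, 32.24]
χ² = (11−24.18)²/24.18 + (38−8.06)²/8.06 + (16−40.29)²/40.29 + (8−24.18)²/24.18 + (40−8.06)²/8.06 + (24−32.24)²/32.24 = 272.5966
df = 5
p-value (upper-tail) = 0.00000
At α=0.05: p < α → reject H₀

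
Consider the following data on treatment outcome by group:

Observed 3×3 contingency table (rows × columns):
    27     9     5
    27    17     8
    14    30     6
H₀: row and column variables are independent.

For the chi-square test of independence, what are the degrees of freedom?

df = (r−1)(c−1) = (3−1)·(3−1) = 4

degrees of freedom = 4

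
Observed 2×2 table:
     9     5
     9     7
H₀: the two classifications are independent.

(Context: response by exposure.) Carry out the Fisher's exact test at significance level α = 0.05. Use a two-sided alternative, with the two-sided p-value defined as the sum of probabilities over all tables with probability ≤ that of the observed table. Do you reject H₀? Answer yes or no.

reject H₀: no

Margins: r₁=14, r₂=16, c₁=18, c₂=12, n=30
p_obs = C(14,9)·C(16,9)/C(30,18); sum pmf over tables with pmf ≤ p_obs
p-value (two-sided) = 0.72197
At α=0.05: p ≥ α → fail to reject H₀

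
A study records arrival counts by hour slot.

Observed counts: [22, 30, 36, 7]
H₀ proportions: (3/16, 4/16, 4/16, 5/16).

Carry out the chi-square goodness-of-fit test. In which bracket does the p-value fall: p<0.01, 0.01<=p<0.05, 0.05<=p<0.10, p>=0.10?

p-value bracket: p<0.01

n = 95; E_i = n·p_i = [17.81, 23.75, 23.75, 29.69]
χ² = (22−17.81)²/17.81 + (30−23.75)²/23.75 + (36−23.75)²/23.75 + (7−29.69)²/29.69 = 26.2856
df = 3
p-value (upper-tail) = 0.00001
→ bracket: p<0.01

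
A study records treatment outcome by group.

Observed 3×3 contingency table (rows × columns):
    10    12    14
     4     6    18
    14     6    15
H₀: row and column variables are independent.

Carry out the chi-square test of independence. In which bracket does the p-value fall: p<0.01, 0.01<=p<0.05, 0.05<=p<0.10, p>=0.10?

p-value bracket: 0.05<=p<0.10

Row totals [36, 28, 35], col totals [28, 24, 47], n=99
χ² = (10−10.18)²/10.18 + (12−8.73)²/8.73 + (14−17.09)²/17.09 + (4−7.92)²/7.92 + (6−6.79)²/6.79 + (18−13.29)²/13.29 + (14−9.90)²/9.90 + (6−8.48)²/8.48 + (15−16.62)²/16.62 = 8.0712
df = 4
p-value (upper-tail) = 0.08900
→ bracket: 0.05<=p<0.10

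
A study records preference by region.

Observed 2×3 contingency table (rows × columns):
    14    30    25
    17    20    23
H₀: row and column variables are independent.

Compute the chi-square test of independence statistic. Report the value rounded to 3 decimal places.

test statistic = 1.754

Row totals [69, 60], col totals [31, 50, 48], n=129
χ² = (14−16.58)²/16.58 + (30−26.74)²/26.74 + (25−25.67)²/25.67 + (17−14.42)²/14.42 + (20−23.26)²/23.26 + (23−22.33)²/22.33 = 1.7543
df = 2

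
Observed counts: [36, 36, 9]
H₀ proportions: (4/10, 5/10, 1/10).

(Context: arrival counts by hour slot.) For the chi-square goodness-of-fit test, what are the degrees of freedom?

df = k − 1 = 3 − 1 = 2

degrees of freedom = 2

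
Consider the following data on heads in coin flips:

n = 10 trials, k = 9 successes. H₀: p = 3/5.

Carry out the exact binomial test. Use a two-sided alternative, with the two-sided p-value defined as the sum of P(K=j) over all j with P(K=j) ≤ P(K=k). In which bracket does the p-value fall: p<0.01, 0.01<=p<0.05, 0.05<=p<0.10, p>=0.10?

p-value bracket: 0.05<=p<0.10

Exact binomial: n=10, k=9, p₀=3/5=0.6000
P(X=j) = C(n,j)·p₀^j·(1−p₀)^(n−j); p = Σ P(X=j) over j with P(X=j) ≤ P(X=9)
p-value (two-sided) = 0.05865
→ bracket: 0.05<=p<0.10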